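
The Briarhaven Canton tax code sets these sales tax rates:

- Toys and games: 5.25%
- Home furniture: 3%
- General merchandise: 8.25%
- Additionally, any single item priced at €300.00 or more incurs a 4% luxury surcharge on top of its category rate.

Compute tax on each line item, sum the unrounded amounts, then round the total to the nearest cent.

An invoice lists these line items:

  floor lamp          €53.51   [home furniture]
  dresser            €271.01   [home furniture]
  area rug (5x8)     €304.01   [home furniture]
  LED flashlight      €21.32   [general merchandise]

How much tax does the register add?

€32.78

Floor lamp €53.51: home furniture → 3% → €1.6053
Dresser €271.01: home furniture → 3% → €8.1303
Area rug (5x8) €304.01: home furniture → 3% + 4% surcharge = 7% → €21.2807
LED flashlight €21.32: general merchandise → 8.25% → €1.7589
Unrounded tax sum = €32.7752 → €32.78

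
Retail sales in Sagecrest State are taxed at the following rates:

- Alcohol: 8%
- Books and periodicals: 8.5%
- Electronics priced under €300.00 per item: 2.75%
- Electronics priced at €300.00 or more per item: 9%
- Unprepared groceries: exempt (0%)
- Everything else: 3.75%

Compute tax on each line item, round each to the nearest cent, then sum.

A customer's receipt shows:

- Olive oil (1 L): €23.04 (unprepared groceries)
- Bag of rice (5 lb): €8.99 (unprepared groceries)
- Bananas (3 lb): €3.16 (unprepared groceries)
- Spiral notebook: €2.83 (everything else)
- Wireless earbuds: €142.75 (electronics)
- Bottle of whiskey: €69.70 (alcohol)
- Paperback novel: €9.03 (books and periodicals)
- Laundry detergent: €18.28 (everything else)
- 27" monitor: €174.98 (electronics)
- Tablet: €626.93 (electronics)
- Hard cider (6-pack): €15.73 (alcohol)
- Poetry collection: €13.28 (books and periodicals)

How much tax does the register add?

€74.70

Olive oil (1 L) €23.04: unprepared groceries → 0% → €0.00
Bag of rice (5 lb) €8.99: unprepared groceries → 0% → €0.00
Bananas (3 lb) €3.16: unprepared groceries → 0% → €0.00
Spiral notebook €2.83: everything else → 3.75% → €0.11
Wireless earbuds €142.75: electronics, under €300.00 → 2.75% → €3.93
Bottle of whiskey €69.70: alcohol → 8% → €5.58
Paperback novel €9.03: books and periodicals → 8.5% → €0.77
Laundry detergent €18.28: everything else → 3.75% → €0.69
27" monitor €174.98: electronics, under €300.00 → 2.75% → €4.81
Tablet €626.93: electronics, €300.00 or more → 9% → €56.42
Hard cider (6-pack) €15.73: alcohol → 8% → €1.26
Poetry collection €13.28: books and periodicals → 8.5% → €1.13
Total tax = €0.11 + €3.93 + €5.58 + €0.77 + €0.69 + €4.81 + €56.42 + €1.26 + €1.13 = €74.70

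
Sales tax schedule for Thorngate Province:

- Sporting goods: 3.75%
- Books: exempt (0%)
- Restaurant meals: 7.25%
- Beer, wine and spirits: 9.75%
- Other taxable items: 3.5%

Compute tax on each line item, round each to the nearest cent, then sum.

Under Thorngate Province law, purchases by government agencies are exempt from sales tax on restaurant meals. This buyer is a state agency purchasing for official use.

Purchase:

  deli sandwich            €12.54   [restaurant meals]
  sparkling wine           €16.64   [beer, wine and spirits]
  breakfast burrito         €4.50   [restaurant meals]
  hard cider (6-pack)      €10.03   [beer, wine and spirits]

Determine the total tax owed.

€2.60

Deli sandwich €12.54: restaurant meals, buyer-exempt → 0% → €0.00
Sparkling wine €16.64: beer, wine and spirits → 9.75% → €1.62
Breakfast burrito €4.50: restaurant meals, buyer-exempt → 0% → €0.00
Hard cider (6-pack) €10.03: beer, wine and spirits → 9.75% → €0.98
Total tax = €1.62 + €0.98 = €2.60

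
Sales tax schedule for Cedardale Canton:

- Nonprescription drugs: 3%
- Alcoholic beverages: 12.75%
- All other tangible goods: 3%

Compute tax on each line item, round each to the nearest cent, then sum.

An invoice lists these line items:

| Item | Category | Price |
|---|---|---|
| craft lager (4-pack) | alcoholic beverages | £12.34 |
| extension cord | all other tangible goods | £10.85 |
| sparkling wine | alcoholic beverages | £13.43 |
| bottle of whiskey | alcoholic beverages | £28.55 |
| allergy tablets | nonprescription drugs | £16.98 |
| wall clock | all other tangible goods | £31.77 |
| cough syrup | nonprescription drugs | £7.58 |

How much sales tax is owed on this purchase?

Craft lager (4-pack) £12.34: alcoholic beverages → 12.75% → £1.57
Extension cord £10.85: all other tangible goods → 3% → £0.33
Sparkling wine £13.43: alcoholic beverages → 12.75% → £1.71
Bottle of whiskey £28.55: alcoholic beverages → 12.75% → £3.64
Allergy tablets £16.98: nonprescription drugs → 3% → £0.51
Wall clock £31.77: all other tangible goods → 3% → £0.95
Cough syrup £7.58: nonprescription drugs → 3% → £0.23
Total tax = £1.57 + £0.33 + £1.71 + £3.64 + £0.51 + £0.95 + £0.23 = £8.94

£8.94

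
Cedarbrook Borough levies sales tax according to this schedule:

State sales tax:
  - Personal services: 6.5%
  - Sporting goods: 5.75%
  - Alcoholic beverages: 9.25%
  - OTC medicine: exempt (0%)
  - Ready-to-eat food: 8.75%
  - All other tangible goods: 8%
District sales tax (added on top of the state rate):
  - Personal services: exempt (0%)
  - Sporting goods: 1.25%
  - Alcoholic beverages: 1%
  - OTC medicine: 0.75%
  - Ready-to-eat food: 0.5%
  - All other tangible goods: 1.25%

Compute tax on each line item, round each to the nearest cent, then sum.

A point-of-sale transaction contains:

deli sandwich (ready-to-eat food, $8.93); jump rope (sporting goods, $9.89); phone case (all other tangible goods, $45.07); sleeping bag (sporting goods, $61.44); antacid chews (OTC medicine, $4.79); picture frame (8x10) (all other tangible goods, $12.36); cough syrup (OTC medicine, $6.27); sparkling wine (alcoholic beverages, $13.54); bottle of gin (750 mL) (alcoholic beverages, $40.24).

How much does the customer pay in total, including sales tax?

Deli sandwich $8.93: ready-to-eat food → 8.75% + 0.5% district = 9.25% → $0.83
Jump rope $9.89: sporting goods → 5.75% + 1.25% district = 7% → $0.69
Phone case $45.07: all other tangible goods → 8% + 1.25% district = 9.25% → $4.17
Sleeping bag $61.44: sporting goods → 5.75% + 1.25% district = 7% → $4.30
Antacid chews $4.79: OTC medicine → 0% + 0.75% district = 0.75% → $0.04
Picture frame (8x10) $12.36: all other tangible goods → 8% + 1.25% district = 9.25% → $1.14
Cough syrup $6.27: OTC medicine → 0% + 0.75% district = 0.75% → $0.05
Sparkling wine $13.54: alcoholic beverages → 9.25% + 1% district = 10.25% → $1.39
Bottle of gin (750 mL) $40.24: alcoholic beverages → 9.25% + 1% district = 10.25% → $4.12
Subtotal = $202.53; tax = $16.73; total due = $219.26

$219.26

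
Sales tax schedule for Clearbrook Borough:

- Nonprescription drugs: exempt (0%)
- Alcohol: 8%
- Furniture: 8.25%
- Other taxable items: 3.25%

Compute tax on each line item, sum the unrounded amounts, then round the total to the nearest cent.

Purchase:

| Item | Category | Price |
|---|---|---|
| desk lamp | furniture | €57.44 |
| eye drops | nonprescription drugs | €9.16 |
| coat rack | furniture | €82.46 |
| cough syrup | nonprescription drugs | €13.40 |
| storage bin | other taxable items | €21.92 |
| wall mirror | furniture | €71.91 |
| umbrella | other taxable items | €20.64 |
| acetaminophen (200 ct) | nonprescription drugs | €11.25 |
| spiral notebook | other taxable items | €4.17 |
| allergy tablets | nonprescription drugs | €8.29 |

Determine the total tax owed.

Desk lamp €57.44: furniture → 8.25% → €4.7388
Eye drops €9.16: nonprescription drugs → 0% → €0.00
Coat rack €82.46: furniture → 8.25% → €6.80295
Cough syrup €13.40: nonprescription drugs → 0% → €0.00
Storage bin €21.92: other taxable items → 3.25% → €0.7124
Wall mirror €71.91: furniture → 8.25% → €5.932575
Umbrella €20.64: other taxable items → 3.25% → €0.6708
Acetaminophen (200 ct) €11.25: nonprescription drugs → 0% → €0.00
Spiral notebook €4.17: other taxable items → 3.25% → €0.135525
Allergy tablets €8.29: nonprescription drugs → 0% → €0.00
Unrounded tax sum = €18.99305 → €18.99

€18.99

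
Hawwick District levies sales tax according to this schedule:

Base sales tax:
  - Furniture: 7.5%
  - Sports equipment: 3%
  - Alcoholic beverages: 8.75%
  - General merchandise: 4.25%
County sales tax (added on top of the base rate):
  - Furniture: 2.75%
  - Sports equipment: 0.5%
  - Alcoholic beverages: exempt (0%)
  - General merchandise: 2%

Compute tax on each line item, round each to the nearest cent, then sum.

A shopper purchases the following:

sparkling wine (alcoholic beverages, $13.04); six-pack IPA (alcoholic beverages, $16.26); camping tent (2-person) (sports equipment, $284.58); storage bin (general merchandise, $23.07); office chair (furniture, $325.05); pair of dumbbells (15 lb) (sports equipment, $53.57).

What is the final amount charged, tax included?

Sparkling wine $13.04: alcoholic beverages → 8.75% + 0% county = 8.75% → $1.14
Six-pack IPA $16.26: alcoholic beverages → 8.75% + 0% county = 8.75% → $1.42
Camping tent (2-person) $284.58: sports equipment → 3% + 0.5% county = 3.5% → $9.96
Storage bin $23.07: general merchandise → 4.25% + 2% county = 6.25% → $1.44
Office chair $325.05: furniture → 7.5% + 2.75% county = 10.25% → $33.32
Pair of dumbbells (15 lb) $53.57: sports equipment → 3% + 0.5% county = 3.5% → $1.87
Subtotal = $715.57; tax = $49.15; total due = $764.72

$764.72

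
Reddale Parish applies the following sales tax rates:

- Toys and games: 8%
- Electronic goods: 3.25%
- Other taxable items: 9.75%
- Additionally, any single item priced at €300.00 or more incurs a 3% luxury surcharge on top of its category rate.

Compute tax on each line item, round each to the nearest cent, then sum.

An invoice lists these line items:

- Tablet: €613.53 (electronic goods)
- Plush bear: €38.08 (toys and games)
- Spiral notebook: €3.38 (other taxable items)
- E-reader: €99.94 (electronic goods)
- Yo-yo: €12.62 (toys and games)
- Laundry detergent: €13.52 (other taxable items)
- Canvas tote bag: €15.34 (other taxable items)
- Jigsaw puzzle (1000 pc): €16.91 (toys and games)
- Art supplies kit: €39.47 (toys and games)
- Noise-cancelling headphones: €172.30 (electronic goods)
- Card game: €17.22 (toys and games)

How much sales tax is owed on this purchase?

Tablet €613.53: electronic goods → 3.25% + 3% surcharge = 6.25% → €38.35
Plush bear €38.08: toys and games → 8% → €3.05
Spiral notebook €3.38: other taxable items → 9.75% → €0.33
E-reader €99.94: electronic goods → 3.25% → €3.25
Yo-yo €12.62: toys and games → 8% → €1.01
Laundry detergent €13.52: other taxable items → 9.75% → €1.32
Canvas tote bag €15.34: other taxable items → 9.75% → €1.50
Jigsaw puzzle (1000 pc) €16.91: toys and games → 8% → €1.35
Art supplies kit €39.47: toys and games → 8% → €3.16
Noise-cancelling headphones €172.30: electronic goods → 3.25% → €5.60
Card game €17.22: toys and games → 8% → €1.38
Total tax = €38.35 + €3.05 + €0.33 + €3.25 + €1.01 + €1.32 + €1.50 + €1.35 + €3.16 + €5.60 + €1.38 = €60.30

€60.30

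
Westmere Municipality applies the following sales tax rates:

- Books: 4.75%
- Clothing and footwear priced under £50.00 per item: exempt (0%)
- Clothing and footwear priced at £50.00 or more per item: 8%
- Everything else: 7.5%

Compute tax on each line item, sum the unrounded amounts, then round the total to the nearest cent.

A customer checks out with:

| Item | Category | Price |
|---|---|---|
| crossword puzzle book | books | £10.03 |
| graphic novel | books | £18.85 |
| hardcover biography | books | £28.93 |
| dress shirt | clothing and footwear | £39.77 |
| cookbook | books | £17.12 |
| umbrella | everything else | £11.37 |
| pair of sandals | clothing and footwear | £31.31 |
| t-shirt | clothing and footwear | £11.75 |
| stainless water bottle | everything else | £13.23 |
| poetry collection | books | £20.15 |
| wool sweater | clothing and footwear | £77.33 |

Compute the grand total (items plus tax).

Crossword puzzle book £10.03: books → 4.75% → £0.476425
Graphic novel £18.85: books → 4.75% → £0.895375
Hardcover biography £28.93: books → 4.75% → £1.374175
Dress shirt £39.77: clothing and footwear, under £50.00 → 0% → £0.00
Cookbook £17.12: books → 4.75% → £0.8132
Umbrella £11.37: everything else → 7.5% → £0.85275
Pair of sandals £31.31: clothing and footwear, under £50.00 → 0% → £0.00
T-shirt £11.75: clothing and footwear, under £50.00 → 0% → £0.00
Stainless water bottle £13.23: everything else → 7.5% → £0.99225
Poetry collection £20.15: books → 4.75% → £0.957125
Wool sweater £77.33: clothing and footwear, £50.00 or more → 8% → £6.1864
Subtotal = £279.84; unrounded tax = £12.5477 → £12.55; total due = £292.39

£292.39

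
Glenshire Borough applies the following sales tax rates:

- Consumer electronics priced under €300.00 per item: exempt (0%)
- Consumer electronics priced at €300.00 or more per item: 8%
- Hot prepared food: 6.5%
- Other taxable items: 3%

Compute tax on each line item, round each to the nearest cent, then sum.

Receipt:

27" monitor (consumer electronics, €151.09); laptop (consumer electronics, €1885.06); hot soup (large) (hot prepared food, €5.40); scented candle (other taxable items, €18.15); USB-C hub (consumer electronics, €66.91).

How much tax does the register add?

27" monitor €151.09: consumer electronics, under €300.00 → 0% → €0.00
Laptop €1885.06: consumer electronics, €300.00 or more → 8% → €150.80
Hot soup (large) €5.40: hot prepared food → 6.5% → €0.35
Scented candle €18.15: other taxable items → 3% → €0.54
USB-C hub €66.91: consumer electronics, under €300.00 → 0% → €0.00
Total tax = €150.80 + €0.35 + €0.54 = €151.69

€151.69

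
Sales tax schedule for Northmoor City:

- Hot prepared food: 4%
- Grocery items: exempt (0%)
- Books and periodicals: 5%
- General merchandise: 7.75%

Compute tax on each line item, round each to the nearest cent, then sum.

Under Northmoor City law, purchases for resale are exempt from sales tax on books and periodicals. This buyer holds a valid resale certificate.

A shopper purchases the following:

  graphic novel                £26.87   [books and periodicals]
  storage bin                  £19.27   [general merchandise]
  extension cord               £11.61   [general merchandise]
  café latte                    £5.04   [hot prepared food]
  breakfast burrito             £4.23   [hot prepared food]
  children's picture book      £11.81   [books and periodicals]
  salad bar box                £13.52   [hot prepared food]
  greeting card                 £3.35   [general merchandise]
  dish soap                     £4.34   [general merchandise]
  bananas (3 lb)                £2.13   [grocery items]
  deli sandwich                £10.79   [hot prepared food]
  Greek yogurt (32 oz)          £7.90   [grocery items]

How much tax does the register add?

£4.33

Graphic novel £26.87: books and periodicals, buyer-exempt → 0% → £0.00
Storage bin £19.27: general merchandise → 7.75% → £1.49
Extension cord £11.61: general merchandise → 7.75% → £0.90
Café latte £5.04: hot prepared food → 4% → £0.20
Breakfast burrito £4.23: hot prepared food → 4% → £0.17
Children's picture book £11.81: books and periodicals, buyer-exempt → 0% → £0.00
Salad bar box £13.52: hot prepared food → 4% → £0.54
Greeting card £3.35: general merchandise → 7.75% → £0.26
Dish soap £4.34: general merchandise → 7.75% → £0.34
Bananas (3 lb) £2.13: grocery items → 0% → £0.00
Deli sandwich £10.79: hot prepared food → 4% → £0.43
Greek yogurt (32 oz) £7.90: grocery items → 0% → £0.00
Total tax = £1.49 + £0.90 + £0.20 + £0.17 + £0.54 + £0.26 + £0.34 + £0.43 = £4.33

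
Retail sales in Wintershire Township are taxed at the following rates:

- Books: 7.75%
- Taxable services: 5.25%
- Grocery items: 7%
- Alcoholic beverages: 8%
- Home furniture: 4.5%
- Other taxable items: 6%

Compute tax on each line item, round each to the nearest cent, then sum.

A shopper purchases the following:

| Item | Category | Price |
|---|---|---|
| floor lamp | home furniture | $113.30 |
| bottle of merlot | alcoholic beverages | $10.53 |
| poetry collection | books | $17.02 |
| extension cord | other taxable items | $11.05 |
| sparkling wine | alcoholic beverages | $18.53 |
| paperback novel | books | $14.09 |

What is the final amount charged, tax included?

$195.01

Floor lamp $113.30: home furniture → 4.5% → $5.10
Bottle of merlot $10.53: alcoholic beverages → 8% → $0.84
Poetry collection $17.02: books → 7.75% → $1.32
Extension cord $11.05: other taxable items → 6% → $0.66
Sparkling wine $18.53: alcoholic beverages → 8% → $1.48
Paperback novel $14.09: books → 7.75% → $1.09
Subtotal = $184.52; tax = $10.49; total due = $195.01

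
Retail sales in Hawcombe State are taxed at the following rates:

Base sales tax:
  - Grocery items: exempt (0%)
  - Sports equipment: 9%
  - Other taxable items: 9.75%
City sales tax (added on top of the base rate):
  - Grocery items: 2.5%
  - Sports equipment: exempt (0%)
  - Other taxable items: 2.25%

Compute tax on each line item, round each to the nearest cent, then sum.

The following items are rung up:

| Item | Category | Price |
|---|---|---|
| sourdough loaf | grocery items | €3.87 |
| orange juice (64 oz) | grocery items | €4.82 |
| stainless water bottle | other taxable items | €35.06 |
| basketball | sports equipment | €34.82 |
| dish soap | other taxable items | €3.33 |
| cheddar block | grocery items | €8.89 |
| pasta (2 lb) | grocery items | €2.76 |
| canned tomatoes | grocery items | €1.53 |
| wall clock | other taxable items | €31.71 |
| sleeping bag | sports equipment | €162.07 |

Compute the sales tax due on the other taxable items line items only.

Stainless water bottle €35.06: other taxable items → 9.75% + 2.25% city = 12% → €4.21
Dish soap €3.33: other taxable items → 9.75% + 2.25% city = 12% → €0.40
Wall clock €31.71: other taxable items → 9.75% + 2.25% city = 12% → €3.81
Tax on other taxable items = €4.21 + €0.40 + €3.81 = €8.42

€8.42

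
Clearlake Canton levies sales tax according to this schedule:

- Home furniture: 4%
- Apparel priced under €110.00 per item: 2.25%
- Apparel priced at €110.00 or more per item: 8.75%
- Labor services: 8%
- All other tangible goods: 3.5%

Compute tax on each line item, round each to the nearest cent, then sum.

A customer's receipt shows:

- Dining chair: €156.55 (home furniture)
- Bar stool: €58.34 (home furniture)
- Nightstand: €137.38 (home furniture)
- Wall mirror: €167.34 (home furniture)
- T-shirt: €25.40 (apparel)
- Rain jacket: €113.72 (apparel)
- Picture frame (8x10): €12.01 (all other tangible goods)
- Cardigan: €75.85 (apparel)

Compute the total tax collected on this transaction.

Dining chair €156.55: home furniture → 4% → €6.26
Bar stool €58.34: home furniture → 4% → €2.33
Nightstand €137.38: home furniture → 4% → €5.50
Wall mirror €167.34: home furniture → 4% → €6.69
T-shirt €25.40: apparel, under €110.00 → 2.25% → €0.57
Rain jacket €113.72: apparel, €110.00 or more → 8.75% → €9.95
Picture frame (8x10) €12.01: all other tangible goods → 3.5% → €0.42
Cardigan €75.85: apparel, under €110.00 → 2.25% → €1.71
Total tax = €6.26 + €2.33 + €5.50 + €6.69 + €0.57 + €9.95 + €0.42 + €1.71 = €33.43

€33.43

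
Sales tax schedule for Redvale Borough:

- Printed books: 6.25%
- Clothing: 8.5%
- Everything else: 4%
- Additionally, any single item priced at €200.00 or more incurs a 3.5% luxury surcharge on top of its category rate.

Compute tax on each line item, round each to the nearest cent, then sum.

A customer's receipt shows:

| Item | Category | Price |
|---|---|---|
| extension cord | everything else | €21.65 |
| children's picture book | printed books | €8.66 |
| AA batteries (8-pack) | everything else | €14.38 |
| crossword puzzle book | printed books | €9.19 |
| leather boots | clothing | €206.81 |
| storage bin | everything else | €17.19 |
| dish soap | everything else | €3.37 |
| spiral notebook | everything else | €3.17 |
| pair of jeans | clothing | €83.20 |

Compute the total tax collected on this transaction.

Extension cord €21.65: everything else → 4% → €0.87
Children's picture book €8.66: printed books → 6.25% → €0.54
AA batteries (8-pack) €14.38: everything else → 4% → €0.58
Crossword puzzle book €9.19: printed books → 6.25% → €0.57
Leather boots €206.81: clothing → 8.5% + 3.5% surcharge = 12% → €24.82
Storage bin €17.19: everything else → 4% → €0.69
Dish soap €3.37: everything else → 4% → €0.13
Spiral notebook €3.17: everything else → 4% → €0.13
Pair of jeans €83.20: clothing → 8.5% → €7.07
Total tax = €0.87 + €0.54 + €0.58 + €0.57 + €24.82 + €0.69 + €0.13 + €0.13 + €7.07 = €35.40

€35.40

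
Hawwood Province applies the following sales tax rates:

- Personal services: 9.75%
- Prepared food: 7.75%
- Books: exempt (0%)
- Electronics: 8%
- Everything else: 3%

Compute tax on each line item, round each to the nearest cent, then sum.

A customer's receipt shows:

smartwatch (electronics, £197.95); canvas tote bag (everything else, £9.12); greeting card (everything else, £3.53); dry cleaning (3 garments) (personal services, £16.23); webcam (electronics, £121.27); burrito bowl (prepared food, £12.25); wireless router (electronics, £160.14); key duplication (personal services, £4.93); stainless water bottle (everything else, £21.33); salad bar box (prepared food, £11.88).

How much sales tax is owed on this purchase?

Smartwatch £197.95: electronics → 8% → £15.84
Canvas tote bag £9.12: everything else → 3% → £0.27
Greeting card £3.53: everything else → 3% → £0.11
Dry cleaning (3 garments) £16.23: personal services → 9.75% → £1.58
Webcam £121.27: electronics → 8% → £9.70
Burrito bowl £12.25: prepared food → 7.75% → £0.95
Wireless router £160.14: electronics → 8% → £12.81
Key duplication £4.93: personal services → 9.75% → £0.48
Stainless water bottle £21.33: everything else → 3% → £0.64
Salad bar box £11.88: prepared food → 7.75% → £0.92
Total tax = £15.84 + £0.27 + £0.11 + £1.58 + £9.70 + £0.95 + £12.81 + £0.48 + £0.64 + £0.92 = £43.30

£43.30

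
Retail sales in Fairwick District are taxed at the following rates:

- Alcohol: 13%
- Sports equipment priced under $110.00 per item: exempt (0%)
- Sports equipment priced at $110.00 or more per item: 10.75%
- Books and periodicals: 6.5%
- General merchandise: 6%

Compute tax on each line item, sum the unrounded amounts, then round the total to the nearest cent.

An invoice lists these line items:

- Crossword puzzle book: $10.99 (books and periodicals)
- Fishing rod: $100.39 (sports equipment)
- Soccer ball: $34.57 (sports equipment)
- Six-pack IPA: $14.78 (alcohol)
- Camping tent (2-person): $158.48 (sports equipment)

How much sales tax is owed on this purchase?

Crossword puzzle book $10.99: books and periodicals → 6.5% → $0.71435
Fishing rod $100.39: sports equipment, under $110.00 → 0% → $0.00
Soccer ball $34.57: sports equipment, under $110.00 → 0% → $0.00
Six-pack IPA $14.78: alcohol → 13% → $1.9214
Camping tent (2-person) $158.48: sports equipment, $110.00 or more → 10.75% → $17.0366
Unrounded tax sum = $19.67235 → $19.67

$19.67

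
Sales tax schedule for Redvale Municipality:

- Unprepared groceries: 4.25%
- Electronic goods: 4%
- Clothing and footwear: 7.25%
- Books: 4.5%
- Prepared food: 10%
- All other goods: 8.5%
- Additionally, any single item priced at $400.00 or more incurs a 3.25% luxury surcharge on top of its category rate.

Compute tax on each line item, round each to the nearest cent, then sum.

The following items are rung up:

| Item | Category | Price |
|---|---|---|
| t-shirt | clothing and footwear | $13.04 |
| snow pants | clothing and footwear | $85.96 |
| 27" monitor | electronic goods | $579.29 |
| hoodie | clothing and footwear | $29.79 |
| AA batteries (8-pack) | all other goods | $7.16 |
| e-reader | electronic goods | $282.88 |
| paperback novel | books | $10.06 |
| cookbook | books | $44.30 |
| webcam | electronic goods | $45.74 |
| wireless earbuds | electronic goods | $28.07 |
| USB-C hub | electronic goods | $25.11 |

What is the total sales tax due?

T-shirt $13.04: clothing and footwear → 7.25% → $0.95
Snow pants $85.96: clothing and footwear → 7.25% → $6.23
27" monitor $579.29: electronic goods → 4% + 3.25% surcharge = 7.25% → $42.00
Hoodie $29.79: clothing and footwear → 7.25% → $2.16
AA batteries (8-pack) $7.16: all other goods → 8.5% → $0.61
E-reader $282.88: electronic goods → 4% → $11.32
Paperback novel $10.06: books → 4.5% → $0.45
Cookbook $44.30: books → 4.5% → $1.99
Webcam $45.74: electronic goods → 4% → $1.83
Wireless earbuds $28.07: electronic goods → 4% → $1.12
USB-C hub $25.11: electronic goods → 4% → $1.00
Total tax = $0.95 + $6.23 + $42.00 + $2.16 + $0.61 + $11.32 + $0.45 + $1.99 + $1.83 + $1.12 + $1.00 = $69.66

$69.66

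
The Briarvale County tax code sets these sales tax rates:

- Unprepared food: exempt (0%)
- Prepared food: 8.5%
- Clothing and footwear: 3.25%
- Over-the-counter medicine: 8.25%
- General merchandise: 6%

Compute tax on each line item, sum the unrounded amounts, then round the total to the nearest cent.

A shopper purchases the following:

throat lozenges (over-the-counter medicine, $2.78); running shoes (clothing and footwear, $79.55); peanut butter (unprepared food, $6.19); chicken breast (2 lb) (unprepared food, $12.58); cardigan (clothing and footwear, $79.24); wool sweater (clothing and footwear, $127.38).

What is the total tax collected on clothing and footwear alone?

Running shoes $79.55: clothing and footwear → 3.25% → $2.585375
Cardigan $79.24: clothing and footwear → 3.25% → $2.5753
Wool sweater $127.38: clothing and footwear → 3.25% → $4.13985
Tax on clothing and footwear: unrounded sum = $9.300525 → $9.30

$9.30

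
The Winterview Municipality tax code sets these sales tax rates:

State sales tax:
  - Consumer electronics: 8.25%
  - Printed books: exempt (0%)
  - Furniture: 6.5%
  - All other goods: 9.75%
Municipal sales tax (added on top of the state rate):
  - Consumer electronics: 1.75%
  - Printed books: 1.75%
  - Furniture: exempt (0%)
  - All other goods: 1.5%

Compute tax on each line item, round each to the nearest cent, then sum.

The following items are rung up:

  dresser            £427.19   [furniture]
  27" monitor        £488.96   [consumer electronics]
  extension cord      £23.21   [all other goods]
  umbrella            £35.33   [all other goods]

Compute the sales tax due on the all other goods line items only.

Extension cord £23.21: all other goods → 9.75% + 1.5% municipal = 11.25% → £2.61
Umbrella £35.33: all other goods → 9.75% + 1.5% municipal = 11.25% → £3.97
Tax on all other goods = £2.61 + £3.97 = £6.58

£6.58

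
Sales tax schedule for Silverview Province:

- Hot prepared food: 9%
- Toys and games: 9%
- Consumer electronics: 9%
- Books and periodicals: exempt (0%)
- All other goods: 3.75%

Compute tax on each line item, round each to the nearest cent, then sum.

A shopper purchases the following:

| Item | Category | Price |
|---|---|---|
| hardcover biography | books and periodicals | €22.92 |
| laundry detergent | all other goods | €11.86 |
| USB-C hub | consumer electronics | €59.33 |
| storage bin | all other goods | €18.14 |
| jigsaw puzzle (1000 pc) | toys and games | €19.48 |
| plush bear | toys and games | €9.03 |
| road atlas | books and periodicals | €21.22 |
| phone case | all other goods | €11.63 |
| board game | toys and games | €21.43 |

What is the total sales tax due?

€11.39

Hardcover biography €22.92: books and periodicals → 0% → €0.00
Laundry detergent €11.86: all other goods → 3.75% → €0.44
USB-C hub €59.33: consumer electronics → 9% → €5.34
Storage bin €18.14: all other goods → 3.75% → €0.68
Jigsaw puzzle (1000 pc) €19.48: toys and games → 9% → €1.75
Plush bear €9.03: toys and games → 9% → €0.81
Road atlas €21.22: books and periodicals → 0% → €0.00
Phone case €11.63: all other goods → 3.75% → €0.44
Board game €21.43: toys and games → 9% → €1.93
Total tax = €0.44 + €5.34 + €0.68 + €1.75 + €0.81 + €0.44 + €1.93 = €11.39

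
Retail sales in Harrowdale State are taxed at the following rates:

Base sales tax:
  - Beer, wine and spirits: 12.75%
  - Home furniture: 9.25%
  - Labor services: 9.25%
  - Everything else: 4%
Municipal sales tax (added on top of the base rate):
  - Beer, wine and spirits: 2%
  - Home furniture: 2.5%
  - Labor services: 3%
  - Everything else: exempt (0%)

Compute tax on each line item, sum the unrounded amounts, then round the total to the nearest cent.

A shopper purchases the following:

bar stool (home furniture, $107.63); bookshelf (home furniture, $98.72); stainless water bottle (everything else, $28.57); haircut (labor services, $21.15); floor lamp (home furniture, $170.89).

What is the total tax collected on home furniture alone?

$44.33

Bar stool $107.63: home furniture → 9.25% + 2.5% municipal = 11.75% → $12.646525
Bookshelf $98.72: home furniture → 9.25% + 2.5% municipal = 11.75% → $11.5996
Floor lamp $170.89: home furniture → 9.25% + 2.5% municipal = 11.75% → $20.079575
Tax on home furniture: unrounded sum = $44.3257 → $44.33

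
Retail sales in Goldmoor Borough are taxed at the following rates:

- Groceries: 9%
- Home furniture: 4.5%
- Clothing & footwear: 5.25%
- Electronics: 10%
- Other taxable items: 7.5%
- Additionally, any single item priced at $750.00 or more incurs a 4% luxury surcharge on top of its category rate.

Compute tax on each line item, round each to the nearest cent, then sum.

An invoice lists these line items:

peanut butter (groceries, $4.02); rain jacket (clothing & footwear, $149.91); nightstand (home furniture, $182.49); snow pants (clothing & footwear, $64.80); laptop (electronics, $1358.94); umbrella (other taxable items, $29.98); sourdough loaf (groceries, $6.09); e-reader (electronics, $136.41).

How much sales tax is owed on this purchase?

$226.53

Peanut butter $4.02: groceries → 9% → $0.36
Rain jacket $149.91: clothing & footwear → 5.25% → $7.87
Nightstand $182.49: home furniture → 4.5% → $8.21
Snow pants $64.80: clothing & footwear → 5.25% → $3.40
Laptop $1358.94: electronics → 10% + 4% surcharge = 14% → $190.25
Umbrella $29.98: other taxable items → 7.5% → $2.25
Sourdough loaf $6.09: groceries → 9% → $0.55
E-reader $136.41: electronics → 10% → $13.64
Total tax = $0.36 + $7.87 + $8.21 + $3.40 + $190.25 + $2.25 + $0.55 + $13.64 = $226.53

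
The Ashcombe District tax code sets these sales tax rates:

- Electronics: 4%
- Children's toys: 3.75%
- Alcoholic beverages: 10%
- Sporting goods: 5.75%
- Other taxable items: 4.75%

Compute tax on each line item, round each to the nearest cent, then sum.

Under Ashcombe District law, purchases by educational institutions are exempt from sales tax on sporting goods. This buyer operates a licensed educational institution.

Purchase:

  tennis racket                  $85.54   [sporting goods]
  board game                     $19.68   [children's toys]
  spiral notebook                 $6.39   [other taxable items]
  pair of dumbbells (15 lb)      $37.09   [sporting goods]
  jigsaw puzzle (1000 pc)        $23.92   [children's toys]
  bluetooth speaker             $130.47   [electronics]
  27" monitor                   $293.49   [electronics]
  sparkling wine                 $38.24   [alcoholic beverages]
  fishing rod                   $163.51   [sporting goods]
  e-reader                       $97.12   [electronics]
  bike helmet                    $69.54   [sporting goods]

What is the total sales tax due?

Tennis racket $85.54: sporting goods, buyer-exempt → 0% → $0.00
Board game $19.68: children's toys → 3.75% → $0.74
Spiral notebook $6.39: other taxable items → 4.75% → $0.30
Pair of dumbbells (15 lb) $37.09: sporting goods, buyer-exempt → 0% → $0.00
Jigsaw puzzle (1000 pc) $23.92: children's toys → 3.75% → $0.90
Bluetooth speaker $130.47: electronics → 4% → $5.22
27" monitor $293.49: electronics → 4% → $11.74
Sparkling wine $38.24: alcoholic beverages → 10% → $3.82
Fishing rod $163.51: sporting goods, buyer-exempt → 0% → $0.00
E-reader $97.12: electronics → 4% → $3.88
Bike helmet $69.54: sporting goods, buyer-exempt → 0% → $0.00
Total tax = $0.74 + $0.30 + $0.90 + $5.22 + $11.74 + $3.82 + $3.88 = $26.60

$26.60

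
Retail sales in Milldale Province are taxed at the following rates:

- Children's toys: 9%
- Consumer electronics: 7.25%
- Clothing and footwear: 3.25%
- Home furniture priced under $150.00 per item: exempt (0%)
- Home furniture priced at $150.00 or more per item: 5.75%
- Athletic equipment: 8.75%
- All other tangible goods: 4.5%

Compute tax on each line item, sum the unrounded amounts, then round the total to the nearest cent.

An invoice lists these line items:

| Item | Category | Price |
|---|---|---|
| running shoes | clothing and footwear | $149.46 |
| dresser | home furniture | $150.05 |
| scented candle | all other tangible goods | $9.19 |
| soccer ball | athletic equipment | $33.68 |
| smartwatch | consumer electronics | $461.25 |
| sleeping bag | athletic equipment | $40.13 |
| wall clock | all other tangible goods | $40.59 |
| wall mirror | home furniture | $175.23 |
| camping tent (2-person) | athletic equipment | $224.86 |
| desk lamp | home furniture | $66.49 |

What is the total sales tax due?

$85.38

Running shoes $149.46: clothing and footwear → 3.25% → $4.85745
Dresser $150.05: home furniture, $150.00 or more → 5.75% → $8.627875
Scented candle $9.19: all other tangible goods → 4.5% → $0.41355
Soccer ball $33.68: athletic equipment → 8.75% → $2.947
Smartwatch $461.25: consumer electronics → 7.25% → $33.440625
Sleeping bag $40.13: athletic equipment → 8.75% → $3.511375
Wall clock $40.59: all other tangible goods → 4.5% → $1.82655
Wall mirror $175.23: home furniture, $150.00 or more → 5.75% → $10.075725
Camping tent (2-person) $224.86: athletic equipment → 8.75% → $19.67525
Desk lamp $66.49: home furniture, under $150.00 → 0% → $0.00
Unrounded tax sum = $85.3754 → $85.38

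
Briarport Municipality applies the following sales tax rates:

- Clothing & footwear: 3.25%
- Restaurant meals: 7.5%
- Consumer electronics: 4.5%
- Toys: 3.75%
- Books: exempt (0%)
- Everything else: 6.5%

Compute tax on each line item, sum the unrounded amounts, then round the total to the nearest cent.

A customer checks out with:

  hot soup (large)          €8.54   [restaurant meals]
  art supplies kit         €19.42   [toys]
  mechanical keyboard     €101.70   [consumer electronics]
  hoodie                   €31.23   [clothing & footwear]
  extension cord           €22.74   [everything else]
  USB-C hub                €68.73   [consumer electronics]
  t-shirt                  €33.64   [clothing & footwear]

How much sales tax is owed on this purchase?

Hot soup (large) €8.54: restaurant meals → 7.5% → €0.6405
Art supplies kit €19.42: toys → 3.75% → €0.72825
Mechanical keyboard €101.70: consumer electronics → 4.5% → €4.5765
Hoodie €31.23: clothing & footwear → 3.25% → €1.014975
Extension cord €22.74: everything else → 6.5% → €1.4781
USB-C hub €68.73: consumer electronics → 4.5% → €3.09285
T-shirt €33.64: clothing & footwear → 3.25% → €1.0933
Unrounded tax sum = €12.624475 → €12.62

€12.62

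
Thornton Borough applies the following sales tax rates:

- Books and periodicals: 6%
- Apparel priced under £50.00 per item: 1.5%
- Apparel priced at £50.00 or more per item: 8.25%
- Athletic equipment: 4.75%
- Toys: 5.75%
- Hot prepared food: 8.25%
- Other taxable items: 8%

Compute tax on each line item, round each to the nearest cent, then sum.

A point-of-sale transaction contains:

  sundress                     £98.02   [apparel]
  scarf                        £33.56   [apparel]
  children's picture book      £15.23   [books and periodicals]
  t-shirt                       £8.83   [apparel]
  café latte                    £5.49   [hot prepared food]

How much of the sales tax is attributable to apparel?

Sundress £98.02: apparel, £50.00 or more → 8.25% → £8.09
Scarf £33.56: apparel, under £50.00 → 1.5% → £0.50
T-shirt £8.83: apparel, under £50.00 → 1.5% → £0.13
Tax on apparel = £8.09 + £0.50 + £0.13 = £8.72

£8.72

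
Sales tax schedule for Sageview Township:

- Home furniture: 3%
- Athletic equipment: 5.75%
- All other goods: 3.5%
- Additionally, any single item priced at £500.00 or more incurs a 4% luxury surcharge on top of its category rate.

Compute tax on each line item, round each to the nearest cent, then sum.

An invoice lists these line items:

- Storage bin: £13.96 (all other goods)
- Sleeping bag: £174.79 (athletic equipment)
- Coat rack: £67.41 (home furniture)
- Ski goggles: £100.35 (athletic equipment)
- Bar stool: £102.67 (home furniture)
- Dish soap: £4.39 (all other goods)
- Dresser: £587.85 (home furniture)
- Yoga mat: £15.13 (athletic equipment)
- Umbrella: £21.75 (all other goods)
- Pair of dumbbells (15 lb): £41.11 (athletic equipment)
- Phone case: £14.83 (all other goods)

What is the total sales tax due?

Storage bin £13.96: all other goods → 3.5% → £0.49
Sleeping bag £174.79: athletic equipment → 5.75% → £10.05
Coat rack £67.41: home furniture → 3% → £2.02
Ski goggles £100.35: athletic equipment → 5.75% → £5.77
Bar stool £102.67: home furniture → 3% → £3.08
Dish soap £4.39: all other goods → 3.5% → £0.15
Dresser £587.85: home furniture → 3% + 4% surcharge = 7% → £41.15
Yoga mat £15.13: athletic equipment → 5.75% → £0.87
Umbrella £21.75: all other goods → 3.5% → £0.76
Pair of dumbbells (15 lb) £41.11: athletic equipment → 5.75% → £2.36
Phone case £14.83: all other goods → 3.5% → £0.52
Total tax = £0.49 + £10.05 + £2.02 + £5.77 + £3.08 + £0.15 + £41.15 + £0.87 + £0.76 + £2.36 + £0.52 = £67.22

£67.22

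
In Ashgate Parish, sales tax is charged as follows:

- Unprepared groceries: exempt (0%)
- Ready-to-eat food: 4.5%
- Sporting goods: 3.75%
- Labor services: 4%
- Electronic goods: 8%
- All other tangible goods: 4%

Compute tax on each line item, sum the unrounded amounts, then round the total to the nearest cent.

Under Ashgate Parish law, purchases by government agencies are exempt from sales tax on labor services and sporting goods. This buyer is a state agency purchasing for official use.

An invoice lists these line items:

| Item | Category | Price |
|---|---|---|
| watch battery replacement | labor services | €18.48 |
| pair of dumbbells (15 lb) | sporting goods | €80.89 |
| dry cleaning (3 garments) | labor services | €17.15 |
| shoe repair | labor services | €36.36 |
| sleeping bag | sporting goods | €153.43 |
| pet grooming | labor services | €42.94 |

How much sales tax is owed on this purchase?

Watch battery replacement €18.48: labor services, buyer-exempt → 0% → €0.00
Pair of dumbbells (15 lb) €80.89: sporting goods, buyer-exempt → 0% → €0.00
Dry cleaning (3 garments) €17.15: labor services, buyer-exempt → 0% → €0.00
Shoe repair €36.36: labor services, buyer-exempt → 0% → €0.00
Sleeping bag €153.43: sporting goods, buyer-exempt → 0% → €0.00
Pet grooming €42.94: labor services, buyer-exempt → 0% → €0.00
Unrounded tax sum = €0.00 → €0.00

€0.00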